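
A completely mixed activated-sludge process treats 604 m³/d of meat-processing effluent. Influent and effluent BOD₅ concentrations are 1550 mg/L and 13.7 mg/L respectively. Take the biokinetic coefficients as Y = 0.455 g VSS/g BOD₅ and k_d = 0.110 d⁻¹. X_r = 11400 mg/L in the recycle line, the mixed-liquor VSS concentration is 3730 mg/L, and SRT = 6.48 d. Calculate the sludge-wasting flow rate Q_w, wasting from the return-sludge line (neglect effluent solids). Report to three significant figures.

Steady-state biomass mass balance: V·X·(1 + k_d·θ_c) = Y·Q·(S₀ − S)·θ_c, so V = 0.455 × 604 × (1550 − 13.7) × 6.48 / [3730 × (1 + 0.110 × 6.48)] = 2.74×10^6 / 6389 = 428.2 m³.
Wasting from the return line (neglecting effluent solids): Q_w = V·X / (θ_c·X_r) = 428.2 × 3730 / (6.48 × 11400) = 21.62 m³/d.

Q_w ≈ 21.6 m³/d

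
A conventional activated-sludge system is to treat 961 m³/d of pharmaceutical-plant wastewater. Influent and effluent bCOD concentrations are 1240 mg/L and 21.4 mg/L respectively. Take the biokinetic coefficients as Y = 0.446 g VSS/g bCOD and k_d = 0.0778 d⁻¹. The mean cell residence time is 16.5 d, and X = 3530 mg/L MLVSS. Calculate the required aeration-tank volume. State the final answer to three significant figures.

Steady-state biomass mass balance: V·X·(1 + k_d·θ_c) = Y·Q·(S₀ − S)·θ_c, so V = 0.446 × 961 × (1240 − 21.4) × 16.5 / [3530 × (1 + 0.0778 × 16.5)] = 8.62×10^6 / 8061 = 1069 m³.

V ≈ 1070 m³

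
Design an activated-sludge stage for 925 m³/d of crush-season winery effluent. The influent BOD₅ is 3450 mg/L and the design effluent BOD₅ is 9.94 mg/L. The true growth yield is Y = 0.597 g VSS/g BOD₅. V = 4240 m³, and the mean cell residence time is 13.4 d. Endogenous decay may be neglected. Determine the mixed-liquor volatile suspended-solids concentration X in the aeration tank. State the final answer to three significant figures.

X ≈ 6000 mg/L

From V·X = Y·Q·(S₀ − S)·θ_c (decay neglected): X = 0.597 × 925 × (3450 − 9.94) × 13.4 / 4240 = 6004 mg/L.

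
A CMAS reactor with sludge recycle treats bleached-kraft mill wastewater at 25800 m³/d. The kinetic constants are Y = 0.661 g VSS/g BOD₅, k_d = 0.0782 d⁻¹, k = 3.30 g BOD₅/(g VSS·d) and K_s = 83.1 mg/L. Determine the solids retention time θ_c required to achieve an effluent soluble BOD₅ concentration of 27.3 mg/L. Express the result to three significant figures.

From 1/θ_c = Y·k·S/(K_s + S) − k_d: Y·k·S/(K_s+S) = 0.661 × 3.30 × 27.3 / (83.1 + 27.3) = 0.5394 d⁻¹.
Then 1/θ_c = μ − k_d = 0.5394 − 0.0782 = 0.4612 d⁻¹, giving θ_c = 2.168 d.

θ_c ≈ 2.17 d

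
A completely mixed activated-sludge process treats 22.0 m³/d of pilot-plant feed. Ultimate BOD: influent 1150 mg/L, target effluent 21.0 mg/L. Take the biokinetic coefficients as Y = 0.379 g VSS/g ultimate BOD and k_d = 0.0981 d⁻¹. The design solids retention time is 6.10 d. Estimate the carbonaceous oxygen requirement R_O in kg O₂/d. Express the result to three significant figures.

Y_obs = Y / (1 + k_d θ_c) = 0.379 / (1 + 0.0981 × 6.10) = 0.379 / 1.598 = 0.2371.
Q·(S₀ − S) = 22.0 × (1150 − 21.0) × 10⁻³ = 24.84 kg/d removed.
Biomass synthesised: P_X = Y_obs × 24.84 = 5.889 kg VSS/d.
Carbonaceous O₂ demand = substrate oxidised − cell-mass equivalent = 24.84 − 1.42 × 5.889 = 16.48 kg O₂/d.

R_O ≈ 16.5 kg O₂/d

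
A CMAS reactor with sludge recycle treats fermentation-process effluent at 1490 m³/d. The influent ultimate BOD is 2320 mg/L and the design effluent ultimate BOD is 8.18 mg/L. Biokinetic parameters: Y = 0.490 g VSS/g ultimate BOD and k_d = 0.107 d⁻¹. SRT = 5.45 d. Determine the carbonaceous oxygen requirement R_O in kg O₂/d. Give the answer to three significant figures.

Correct the yield for decay: Y_obs = Y/(1 + k_d θ_c) = 0.490 / (1 + 0.107 × 5.45) = 0.490 / 1.583 = 0.3095.
Mass of ultimate BOD removed per day: Q(S₀ − S) = 1490 × 2312 g/m³ = 3445 kg/d.
Biomass synthesised: P_X = Y_obs × 3445 = 1066 kg VSS/d.
Carbonaceous O₂ demand = substrate oxidised − cell-mass equivalent = 3445 − 1.42 × 1066 = 1931 kg O₂/d.

R_O ≈ 1930 kg O₂/d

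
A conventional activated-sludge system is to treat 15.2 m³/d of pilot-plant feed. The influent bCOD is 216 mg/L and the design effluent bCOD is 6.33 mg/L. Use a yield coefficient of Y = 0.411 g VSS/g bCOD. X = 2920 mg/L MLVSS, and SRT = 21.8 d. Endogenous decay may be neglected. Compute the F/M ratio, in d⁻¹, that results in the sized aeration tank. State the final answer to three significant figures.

F/M ≈ 0.115 d⁻¹

Biomass mass balance (decay neglected): V·X = Y·Q·(S₀ − S)·θ_c, so V = 0.411 × 15.2 × (216 − 6.33) × 21.8 / 2920 = 9.779 m³.
Food-to-microorganism ratio F/M = Q S₀ / (V X) = 15.2 × 216 / (9.779 × 2920) = 0.1150 d⁻¹.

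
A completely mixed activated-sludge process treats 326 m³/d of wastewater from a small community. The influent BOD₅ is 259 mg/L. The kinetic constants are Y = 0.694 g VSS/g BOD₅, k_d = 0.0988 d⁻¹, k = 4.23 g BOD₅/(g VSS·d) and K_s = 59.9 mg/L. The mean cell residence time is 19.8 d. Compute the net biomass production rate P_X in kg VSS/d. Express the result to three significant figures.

P_X ≈ 19.6 kg VSS/d

Effluent substrate depends only on kinetics and SRT: S = K_s(1 + k_d θ_c) / [θ_c(Yk − k_d) − 1] = 59.9 × (1 + 0.0988 × 19.8) / [19.8 × (0.694 × 4.23 − 0.0988) − 1] = 177.1 / 55.17 = 3.210 mg/L.
Correct the yield for decay: Y_obs = Y/(1 + k_d θ_c) = 0.694 / (1 + 0.0988 × 19.8) = 0.694 / 2.956 = 0.2348.
Mass of BOD₅ removed per day: Q(S₀ − S) = 326 × 255.8 g/m³ = 83.39 kg/d.
So the net sludge growth is P_X = 0.2348 × 83.39 = 19.58 kg VSS/d.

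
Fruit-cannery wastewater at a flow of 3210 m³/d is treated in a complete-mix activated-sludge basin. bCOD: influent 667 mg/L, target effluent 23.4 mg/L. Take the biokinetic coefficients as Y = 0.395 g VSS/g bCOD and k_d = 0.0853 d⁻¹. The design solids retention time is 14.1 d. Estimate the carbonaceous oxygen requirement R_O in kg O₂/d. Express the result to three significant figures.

The observed yield is Y_obs = Y/(1 + k_d·θ_c) = 0.395 / (1 + 0.0853 × 14.1) = 0.395 / 2.203 = 0.1793 g VSS per g bCOD removed.
Mass of bCOD removed per day: Q(S₀ − S) = 3210 × 643.6 g/m³ = 2066 kg/d.
Net sludge production P_X = 0.1793 × 2066 = 370.5 kg VSS/d.
R_O = Q·(S₀ − S) − 1.42·P_X = 2066 − 1.42 × 370.5 = 1540 kg O₂/d.

R_O ≈ 1540 kg O₂/d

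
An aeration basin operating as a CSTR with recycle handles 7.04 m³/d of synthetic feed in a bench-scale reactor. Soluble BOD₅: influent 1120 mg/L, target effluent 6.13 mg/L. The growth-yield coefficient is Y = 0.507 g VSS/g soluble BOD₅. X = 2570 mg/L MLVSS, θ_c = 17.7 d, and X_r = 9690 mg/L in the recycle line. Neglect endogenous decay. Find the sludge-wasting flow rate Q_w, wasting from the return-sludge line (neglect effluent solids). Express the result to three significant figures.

Q_w ≈ 0.410 m³/d

Biomass mass balance (decay neglected): V·X = Y·Q·(S₀ − S)·θ_c, so V = 0.507 × 7.04 × (1120 − 6.13) × 17.7 / 2570 = 27.38 m³.
Q_w = (V·X)/(θ_c X_r) = 27.38 × 2570 / (17.7 × 9690) = 0.4103 m³/d.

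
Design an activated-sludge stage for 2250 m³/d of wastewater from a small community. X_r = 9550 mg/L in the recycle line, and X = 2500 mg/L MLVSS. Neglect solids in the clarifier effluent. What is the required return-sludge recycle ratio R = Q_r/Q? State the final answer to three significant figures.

R ≈ 0.355

R = Q_r/Q = X/(X_r − X) = 2500 / (9550 − 2500) = 0.3546.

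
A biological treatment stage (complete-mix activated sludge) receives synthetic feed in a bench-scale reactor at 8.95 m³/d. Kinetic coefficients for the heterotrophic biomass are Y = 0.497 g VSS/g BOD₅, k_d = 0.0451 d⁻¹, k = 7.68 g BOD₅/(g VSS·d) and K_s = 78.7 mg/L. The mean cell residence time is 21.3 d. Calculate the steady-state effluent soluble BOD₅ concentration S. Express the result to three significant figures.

S ≈ 1.94 mg/L

Effluent substrate depends only on kinetics and SRT: S = K_s(1 + k_d θ_c) / [θ_c(Yk − k_d) − 1] = 78.7 × (1 + 0.0451 × 21.3) / [21.3 × (0.497 × 7.68 − 0.0451) − 1] = 154.3 / 79.34 = 1.945 mg/L.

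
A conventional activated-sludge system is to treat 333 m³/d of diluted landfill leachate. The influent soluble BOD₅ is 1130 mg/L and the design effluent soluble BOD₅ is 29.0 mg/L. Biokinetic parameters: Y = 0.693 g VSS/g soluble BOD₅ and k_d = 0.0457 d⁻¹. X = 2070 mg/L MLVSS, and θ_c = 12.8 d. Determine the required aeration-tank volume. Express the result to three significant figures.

Rearranging the biomass balance for a CMAS with decay, V = Y·Q·ΔS·θ_c / [X·(1+k_d θ_c)] = 0.693 × 333 × (1130 − 29.0) × 12.8 / [2070 × (1 + 0.0457 × 12.8)] = 3.25×10^6 / 3281 = 991.3 m³.

V ≈ 991 m³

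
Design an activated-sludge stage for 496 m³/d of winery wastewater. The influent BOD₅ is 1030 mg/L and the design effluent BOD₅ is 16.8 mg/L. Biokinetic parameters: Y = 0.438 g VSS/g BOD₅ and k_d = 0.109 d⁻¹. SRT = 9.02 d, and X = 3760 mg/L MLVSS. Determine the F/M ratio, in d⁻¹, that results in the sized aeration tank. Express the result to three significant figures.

F/M ≈ 0.510 d⁻¹

Steady-state biomass mass balance: V·X·(1 + k_d·θ_c) = Y·Q·(S₀ − S)·θ_c, so V = 0.438 × 496 × (1030 − 16.8) × 9.02 / [3760 × (1 + 0.109 × 9.02)] = 1.99×10^6 / 7457 = 266.3 m³.
Food-to-microorganism ratio F/M = Q S₀ / (V X) = 496 × 1030 / (266.3 × 3760) = 0.5103 d⁻¹.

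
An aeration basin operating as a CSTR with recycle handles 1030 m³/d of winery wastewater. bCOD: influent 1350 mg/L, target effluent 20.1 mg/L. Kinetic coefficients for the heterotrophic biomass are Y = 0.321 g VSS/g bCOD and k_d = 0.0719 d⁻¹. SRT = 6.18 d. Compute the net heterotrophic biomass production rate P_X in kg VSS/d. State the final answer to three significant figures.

The observed yield is Y_obs = Y/(1 + k_d·θ_c) = 0.321 / (1 + 0.0719 × 6.18) = 0.321 / 1.444 = 0.2222 g VSS per g bCOD removed.
Q·(S₀ − S) = 1030 × (1350 − 20.1) × 10⁻³ = 1370 kg/d removed.
Net biomass production P_X = Y_obs × Q·(S₀ − S) = 0.2222 × 1370 = 304.4 kg VSS/d.

P_X ≈ 304 kg VSS/d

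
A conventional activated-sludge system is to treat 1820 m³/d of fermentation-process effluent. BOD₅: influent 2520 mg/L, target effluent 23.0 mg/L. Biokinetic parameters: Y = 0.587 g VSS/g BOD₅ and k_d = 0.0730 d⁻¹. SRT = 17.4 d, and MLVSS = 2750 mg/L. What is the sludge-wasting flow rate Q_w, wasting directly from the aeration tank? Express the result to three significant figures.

Q_w ≈ 427 m³/d

Steady-state biomass mass balance: V·X·(1 + k_d·θ_c) = Y·Q·(S₀ − S)·θ_c, so V = 0.587 × 1820 × (2520 − 23.0) × 17.4 / [2750 × (1 + 0.0730 × 17.4)] = 4.64×10^7 / 6243 = 7435 m³.
With mixed-liquor wasting, θ_c = V/Q_w, so Q_w = V/θ_c = 7435/17.4 = 427.3 m³/d.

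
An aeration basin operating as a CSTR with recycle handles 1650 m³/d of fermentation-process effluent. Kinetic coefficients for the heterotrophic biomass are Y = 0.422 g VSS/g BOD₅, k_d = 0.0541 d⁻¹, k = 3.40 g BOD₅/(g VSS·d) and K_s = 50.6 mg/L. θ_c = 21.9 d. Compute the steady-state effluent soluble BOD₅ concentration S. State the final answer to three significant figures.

From the Monod/SRT balance for a CMAS, S = K_s·(1+k_d θ_c)/[θ_c·(Y k − k_d) − 1] = 50.6 × (1 + 0.0541 × 21.9) / [21.9 × (0.422 × 3.40 − 0.0541) − 1] = 110.6 / 29.24 = 3.781 mg/L.

S ≈ 3.78 mg/L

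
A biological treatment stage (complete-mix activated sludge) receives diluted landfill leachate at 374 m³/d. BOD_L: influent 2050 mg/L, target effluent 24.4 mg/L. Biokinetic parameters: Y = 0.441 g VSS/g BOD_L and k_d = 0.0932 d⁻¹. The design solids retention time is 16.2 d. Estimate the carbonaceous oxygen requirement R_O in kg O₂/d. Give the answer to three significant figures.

Observed yield with endogenous decay: Y_obs = Y / (1 + k_d·θ_c) = 0.441 / (1 + 0.0932 × 16.2) = 0.441 / 2.510 = 0.1757 g VSS/g BOD_L.
Mass of BOD_L removed per day: Q(S₀ − S) = 374 × 2026 g/m³ = 757.6 kg/d.
Net sludge production P_X = 0.1757 × 757.6 = 133.1 kg VSS/d.
Carbonaceous O₂ demand = substrate oxidised − cell-mass equivalent = 757.6 − 1.42 × 133.1 = 568.6 kg O₂/d.

R_O ≈ 569 kg O₂/d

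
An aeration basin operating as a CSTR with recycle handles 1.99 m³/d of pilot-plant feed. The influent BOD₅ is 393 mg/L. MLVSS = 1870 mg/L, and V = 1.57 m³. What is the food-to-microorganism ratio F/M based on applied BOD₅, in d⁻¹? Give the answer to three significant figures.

F/M ≈ 0.266 d⁻¹

Food-to-microorganism ratio F/M = Q S₀ / (V X) = 1.99 × 393 / (1.570 × 1870) = 0.2664 d⁻¹.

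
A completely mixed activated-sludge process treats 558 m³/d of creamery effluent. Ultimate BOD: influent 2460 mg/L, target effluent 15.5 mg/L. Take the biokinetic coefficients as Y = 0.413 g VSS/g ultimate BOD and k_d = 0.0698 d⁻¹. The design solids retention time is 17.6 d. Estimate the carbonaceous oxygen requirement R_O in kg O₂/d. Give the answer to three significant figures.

R_O ≈ 1010 kg O₂/d

Y_obs = Y / (1 + k_d θ_c) = 0.413 / (1 + 0.0698 × 17.6) = 0.413 / 2.228 = 0.1853.
Mass of ultimate BOD removed per day: Q(S₀ − S) = 558 × 2444 g/m³ = 1364 kg/d.
P_X = Y_obs·Q·(S₀ − S) = 0.1853 × 1364 = 252.8 kg VSS/d.
Carbonaceous O₂ demand = substrate oxidised − cell-mass equivalent = 1364 − 1.42 × 252.8 = 1005 kg O₂/d.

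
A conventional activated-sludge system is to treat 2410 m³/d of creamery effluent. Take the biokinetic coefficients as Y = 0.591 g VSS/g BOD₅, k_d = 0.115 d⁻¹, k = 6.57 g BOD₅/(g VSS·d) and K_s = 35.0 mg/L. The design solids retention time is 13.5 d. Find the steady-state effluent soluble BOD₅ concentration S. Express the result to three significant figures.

Effluent substrate depends only on kinetics and SRT: S = K_s(1 + k_d θ_c) / [θ_c(Yk − k_d) − 1] = 35.0 × (1 + 0.115 × 13.5) / [13.5 × (0.591 × 6.57 − 0.115) − 1] = 89.34 / 49.87 = 1.792 mg/L.

S ≈ 1.79 mg/L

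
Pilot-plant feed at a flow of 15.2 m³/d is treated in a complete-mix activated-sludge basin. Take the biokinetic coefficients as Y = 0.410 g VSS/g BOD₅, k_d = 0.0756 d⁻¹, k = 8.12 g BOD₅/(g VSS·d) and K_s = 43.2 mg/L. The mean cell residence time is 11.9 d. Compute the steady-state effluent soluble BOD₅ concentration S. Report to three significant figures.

S ≈ 2.18 mg/L

From the Monod/SRT balance for a CMAS, S = K_s·(1+k_d θ_c)/[θ_c·(Y k − k_d) − 1] = 43.2 × (1 + 0.0756 × 11.9) / [11.9 × (0.410 × 8.12 − 0.0756) − 1] = 82.06 / 37.72 = 2.176 mg/L.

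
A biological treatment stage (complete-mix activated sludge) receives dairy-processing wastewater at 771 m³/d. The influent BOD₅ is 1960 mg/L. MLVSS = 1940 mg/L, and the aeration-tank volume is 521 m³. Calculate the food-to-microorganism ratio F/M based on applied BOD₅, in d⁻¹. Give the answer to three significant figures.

F/M ≈ 1.50 d⁻¹

F/M = Q·S₀ / (V·X) = 771 × 1960 / (521.0 × 1940) = 1.495 g BOD₅·(g VSS·d)⁻¹.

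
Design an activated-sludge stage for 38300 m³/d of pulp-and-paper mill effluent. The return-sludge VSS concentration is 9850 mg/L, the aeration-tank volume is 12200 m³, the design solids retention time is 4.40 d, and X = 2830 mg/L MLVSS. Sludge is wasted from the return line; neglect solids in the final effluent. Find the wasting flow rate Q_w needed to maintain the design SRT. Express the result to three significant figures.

Q_w ≈ 797 m³/d

Wasting from the return line (neglecting effluent solids): Q_w = V·X / (θ_c·X_r) = 12200 × 2830 / (4.40 × 9850) = 796.6 m³/d.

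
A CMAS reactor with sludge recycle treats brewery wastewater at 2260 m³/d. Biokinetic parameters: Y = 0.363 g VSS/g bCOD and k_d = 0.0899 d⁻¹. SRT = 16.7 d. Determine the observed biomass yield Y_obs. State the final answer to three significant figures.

Y_obs = Y / (1 + k_d θ_c) = 0.363 / (1 + 0.0899 × 16.7) = 0.363 / 2.501 = 0.1451.

Y_obs ≈ 0.145 g VSS/g bCOD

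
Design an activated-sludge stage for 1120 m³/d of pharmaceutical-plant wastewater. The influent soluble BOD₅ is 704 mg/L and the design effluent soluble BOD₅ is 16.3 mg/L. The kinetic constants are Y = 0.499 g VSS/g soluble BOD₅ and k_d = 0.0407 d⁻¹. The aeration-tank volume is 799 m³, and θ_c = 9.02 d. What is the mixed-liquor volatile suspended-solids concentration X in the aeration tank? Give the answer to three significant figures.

Solving the biomass balance for X: X = Y Q (S₀−S) θ_c / [V (1+k_d θ_c)] = 0.499 × 1120 × (704 − 16.3) × 9.02 / [799 × (1 + 0.0407 × 9.02)] = 3174 mg/L.

X ≈ 3170 mg/L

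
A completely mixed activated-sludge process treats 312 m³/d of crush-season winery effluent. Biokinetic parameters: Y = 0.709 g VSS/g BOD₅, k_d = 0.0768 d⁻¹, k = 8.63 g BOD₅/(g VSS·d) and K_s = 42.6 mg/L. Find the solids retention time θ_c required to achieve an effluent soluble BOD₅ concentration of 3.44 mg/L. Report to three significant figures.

Specific growth rate at S = 3.44 mg/L: μ = YkS/(K_s+S) = 0.709·8.63·3.44/(42.6+3.44) = 0.4572 d⁻¹.
1/θ_c = 0.4572 − 0.0768 = 0.3804 d⁻¹, so θ_c = 2.629 d.

θ_c ≈ 2.63 d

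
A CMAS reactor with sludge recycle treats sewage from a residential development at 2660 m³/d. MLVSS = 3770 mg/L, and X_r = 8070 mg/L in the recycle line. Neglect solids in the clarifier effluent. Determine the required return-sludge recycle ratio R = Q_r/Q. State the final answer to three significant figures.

R = Q_r/Q = X/(X_r − X) = 3770 / (8070 − 3770) = 0.8767.

R ≈ 0.877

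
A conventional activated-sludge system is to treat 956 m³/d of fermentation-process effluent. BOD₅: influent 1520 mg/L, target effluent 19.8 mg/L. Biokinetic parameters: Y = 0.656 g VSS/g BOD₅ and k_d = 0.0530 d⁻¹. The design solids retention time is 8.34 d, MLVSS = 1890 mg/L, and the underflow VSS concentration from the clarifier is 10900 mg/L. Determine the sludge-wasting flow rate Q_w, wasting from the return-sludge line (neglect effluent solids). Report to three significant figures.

Q_w ≈ 59.9 m³/d

From the SRT design equation V = Y Q (S₀−S) θ_c / [X (1 + k_d θ_c)] = 0.656 × 956 × (1520 − 19.8) × 8.34 / [1890 × (1 + 0.0530 × 8.34)] = 7.85×10^6 / 2725 = 2879 m³.
Q_w = (V·X)/(θ_c X_r) = 2879 × 1890 / (8.34 × 10900) = 59.86 m³/d.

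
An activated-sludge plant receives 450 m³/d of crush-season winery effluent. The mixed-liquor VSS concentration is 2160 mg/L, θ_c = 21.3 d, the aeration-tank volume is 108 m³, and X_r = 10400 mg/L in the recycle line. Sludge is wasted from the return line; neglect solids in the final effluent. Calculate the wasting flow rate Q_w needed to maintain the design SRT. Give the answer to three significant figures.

Wasting from the return line (neglecting effluent solids): Q_w = V·X / (θ_c·X_r) = 108.0 × 2160 / (21.3 × 10400) = 1.053 m³/d.

Q_w ≈ 1.05 m³/d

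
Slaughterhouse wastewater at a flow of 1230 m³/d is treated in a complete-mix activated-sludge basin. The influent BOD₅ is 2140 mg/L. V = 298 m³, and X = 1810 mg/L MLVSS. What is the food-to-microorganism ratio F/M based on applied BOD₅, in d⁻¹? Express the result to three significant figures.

F/M ≈ 4.88 d⁻¹

F/M = Q·S₀ / (V·X) = 1230 × 2140 / (298.0 × 1810) = 4.880 g BOD₅·(g VSS·d)⁻¹.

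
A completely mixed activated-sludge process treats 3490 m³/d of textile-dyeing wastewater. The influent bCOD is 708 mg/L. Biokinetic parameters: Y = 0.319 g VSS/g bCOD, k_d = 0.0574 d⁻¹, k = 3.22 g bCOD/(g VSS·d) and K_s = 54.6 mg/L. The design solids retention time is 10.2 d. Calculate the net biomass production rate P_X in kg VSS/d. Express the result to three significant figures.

From the Monod/SRT balance for a CMAS, S = K_s·(1+k_d θ_c)/[θ_c·(Y k − k_d) − 1] = 54.6 × (1 + 0.0574 × 10.2) / [10.2 × (0.319 × 3.22 − 0.0574) − 1] = 86.57 / 8.892 = 9.736 mg/L.
Y_obs = Y / (1 + k_d θ_c) = 0.319 / (1 + 0.0574 × 10.2) = 0.319 / 1.585 = 0.2012.
ΔS = 708 − 9.74 = 698.3 mg/L, so the substrate removal rate is 3490 × 698.3/1000 = 2437 kg bCOD/d.
Biomass produced: P_X = Y_obs·Q·ΔS = 0.2012 × 2437 ≈ 490.3 kg VSS/d.

P_X ≈ 490 kg VSS/d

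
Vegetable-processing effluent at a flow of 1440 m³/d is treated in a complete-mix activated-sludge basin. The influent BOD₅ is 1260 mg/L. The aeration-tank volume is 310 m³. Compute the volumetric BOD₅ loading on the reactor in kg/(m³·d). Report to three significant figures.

L_v ≈ 5.85 kg BOD₅/(m³·d)

L_v = Q S₀ / V = 1440 × 1260 × 10⁻³ / 310.0 = 5.853 kg/(m³·d).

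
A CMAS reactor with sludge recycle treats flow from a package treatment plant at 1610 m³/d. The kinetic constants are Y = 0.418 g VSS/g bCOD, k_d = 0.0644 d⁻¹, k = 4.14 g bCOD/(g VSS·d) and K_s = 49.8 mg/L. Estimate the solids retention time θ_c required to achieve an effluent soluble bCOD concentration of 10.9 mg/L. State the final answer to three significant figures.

θ_c ≈ 4.06 d

From 1/θ_c = Y·k·S/(K_s + S) − k_d: Y·k·S/(K_s+S) = 0.418 × 4.14 × 10.9 / (49.8 + 10.9) = 0.3108 d⁻¹.
Then 1/θ_c = μ − k_d = 0.3108 − 0.0644 = 0.2464 d⁻¹, giving θ_c = 4.059 d.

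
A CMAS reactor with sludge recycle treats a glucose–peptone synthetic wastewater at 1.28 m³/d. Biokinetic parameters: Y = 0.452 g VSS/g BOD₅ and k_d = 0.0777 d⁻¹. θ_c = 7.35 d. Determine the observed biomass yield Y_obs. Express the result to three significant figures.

Y_obs = Y / (1 + k_d θ_c) = 0.452 / (1 + 0.0777 × 7.35) = 0.452 / 1.571 = 0.2877.

Y_obs ≈ 0.288 g VSS/g BOD₅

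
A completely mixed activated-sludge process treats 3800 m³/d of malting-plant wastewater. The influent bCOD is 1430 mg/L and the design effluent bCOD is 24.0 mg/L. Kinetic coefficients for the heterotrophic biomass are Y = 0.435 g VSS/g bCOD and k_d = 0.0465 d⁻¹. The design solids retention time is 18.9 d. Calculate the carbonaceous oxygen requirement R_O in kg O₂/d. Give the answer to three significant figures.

Y_obs = Y / (1 + k_d θ_c) = 0.435 / (1 + 0.0465 × 18.9) = 0.435 / 1.879 = 0.2315.
Substrate removed = Q·(S₀ − S) = 3800 m³/d × (1430 − 24.0) g/m³ = 5.34×10^6 g/d = 5343 kg/d.
P_X = Y_obs·Q·(S₀ − S) = 0.2315 × 5343 = 1237 kg VSS/d.
Carbonaceous O₂ demand = substrate oxidised − cell-mass equivalent = 5343 − 1.42 × 1237 = 3586 kg O₂/d.

R_O ≈ 3590 kg O₂/d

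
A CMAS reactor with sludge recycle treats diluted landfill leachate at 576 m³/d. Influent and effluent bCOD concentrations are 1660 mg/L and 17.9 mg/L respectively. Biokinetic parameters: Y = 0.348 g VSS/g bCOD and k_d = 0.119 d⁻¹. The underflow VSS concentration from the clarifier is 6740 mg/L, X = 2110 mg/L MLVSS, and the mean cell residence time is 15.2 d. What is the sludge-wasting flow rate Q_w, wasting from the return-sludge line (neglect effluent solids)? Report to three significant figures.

Q_w ≈ 17.4 m³/d

From the SRT design equation V = Y Q (S₀−S) θ_c / [X (1 + k_d θ_c)] = 0.348 × 576 × (1660 − 17.9) × 15.2 / [2110 × (1 + 0.119 × 15.2)] = 5×10^6 / 5927 = 844.2 m³.
θ_c = V·X/(Q_w·X_r) when wasting from the recycle, so Q_w = V·X/(θ_c·X_r) = 844.2 × 2110 / (15.2 × 6740) = 17.39 m³/d.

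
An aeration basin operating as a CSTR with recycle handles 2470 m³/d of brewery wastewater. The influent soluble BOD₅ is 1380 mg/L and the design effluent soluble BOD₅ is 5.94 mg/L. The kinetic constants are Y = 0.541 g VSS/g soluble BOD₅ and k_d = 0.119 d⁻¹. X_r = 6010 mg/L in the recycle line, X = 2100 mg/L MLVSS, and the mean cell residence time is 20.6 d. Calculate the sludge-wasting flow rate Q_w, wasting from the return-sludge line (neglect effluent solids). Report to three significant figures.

Steady-state biomass mass balance: V·X·(1 + k_d·θ_c) = Y·Q·(S₀ − S)·θ_c, so V = 0.541 × 2470 × (1380 − 5.94) × 20.6 / [2100 × (1 + 0.119 × 20.6)] = 3.78×10^7 / 7248 = 5219 m³.
Q_w = (V·X)/(θ_c X_r) = 5219 × 2100 / (20.6 × 6010) = 88.52 m³/d.

Q_w ≈ 88.5 m³/d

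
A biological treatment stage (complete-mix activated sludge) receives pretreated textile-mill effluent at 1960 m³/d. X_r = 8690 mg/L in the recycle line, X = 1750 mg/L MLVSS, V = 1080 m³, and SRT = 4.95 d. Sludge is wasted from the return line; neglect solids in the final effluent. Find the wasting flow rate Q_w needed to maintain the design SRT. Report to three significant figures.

Q_w ≈ 43.9 m³/d

θ_c = V·X/(Q_w·X_r) when wasting from the recycle, so Q_w = V·X/(θ_c·X_r) = 1080 × 1750 / (4.95 × 8690) = 43.94 m³/d.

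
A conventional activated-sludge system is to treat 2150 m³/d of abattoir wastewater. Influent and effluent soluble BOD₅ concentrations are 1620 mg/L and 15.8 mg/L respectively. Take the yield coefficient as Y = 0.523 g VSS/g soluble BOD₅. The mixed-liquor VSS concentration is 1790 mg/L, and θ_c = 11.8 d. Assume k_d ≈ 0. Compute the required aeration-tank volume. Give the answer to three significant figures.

With k_d = 0 the design equation reduces to V = Y Q (S₀−S) θ_c / X = 0.523 × 2150 × (1620 − 15.8) × 11.8 / 1790 = 11891 m³.

V ≈ 11900 m³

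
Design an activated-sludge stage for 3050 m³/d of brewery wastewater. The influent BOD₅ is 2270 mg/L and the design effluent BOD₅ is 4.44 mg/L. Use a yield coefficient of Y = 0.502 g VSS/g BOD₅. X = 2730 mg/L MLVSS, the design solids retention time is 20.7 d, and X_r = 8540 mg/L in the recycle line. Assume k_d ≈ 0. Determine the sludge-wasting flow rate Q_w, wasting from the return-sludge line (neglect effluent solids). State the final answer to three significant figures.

Q_w ≈ 406 m³/d

With k_d = 0 the design equation reduces to V = Y Q (S₀−S) θ_c / X = 0.502 × 3050 × (2270 − 4.44) × 20.7 / 2730 = 26302 m³.
Wasting from the return line (neglecting effluent solids): Q_w = V·X / (θ_c·X_r) = 26302 × 2730 / (20.7 × 8540) = 406.2 m³/d.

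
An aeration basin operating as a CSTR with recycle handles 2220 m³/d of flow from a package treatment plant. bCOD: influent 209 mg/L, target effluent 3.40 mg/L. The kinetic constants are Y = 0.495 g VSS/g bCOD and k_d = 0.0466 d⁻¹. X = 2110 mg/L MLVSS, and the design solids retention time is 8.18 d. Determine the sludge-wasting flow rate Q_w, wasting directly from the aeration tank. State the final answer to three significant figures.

Q_w ≈ 77.5 m³/d

Steady-state biomass mass balance: V·X·(1 + k_d·θ_c) = Y·Q·(S₀ − S)·θ_c, so V = 0.495 × 2220 × (209 − 3.40) × 8.18 / [2110 × (1 + 0.0466 × 8.18)] = 1.85×10^6 / 2914 = 634.2 m³.
For wasting at MLVSS concentration, Q_w = V/θ_c = 634.2/8.18 = 77.53 m³/d.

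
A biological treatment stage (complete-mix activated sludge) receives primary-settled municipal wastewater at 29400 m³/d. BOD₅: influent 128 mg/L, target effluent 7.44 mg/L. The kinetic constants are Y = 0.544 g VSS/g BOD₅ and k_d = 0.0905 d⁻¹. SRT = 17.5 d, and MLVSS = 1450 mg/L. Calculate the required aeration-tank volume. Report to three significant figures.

V ≈ 9010 m³

Steady-state biomass mass balance: V·X·(1 + k_d·θ_c) = Y·Q·(S₀ − S)·θ_c, so V = 0.544 × 29400 × (128 − 7.44) × 17.5 / [1450 × (1 + 0.0905 × 17.5)] = 3.37×10^7 / 3746 = 9007 m³.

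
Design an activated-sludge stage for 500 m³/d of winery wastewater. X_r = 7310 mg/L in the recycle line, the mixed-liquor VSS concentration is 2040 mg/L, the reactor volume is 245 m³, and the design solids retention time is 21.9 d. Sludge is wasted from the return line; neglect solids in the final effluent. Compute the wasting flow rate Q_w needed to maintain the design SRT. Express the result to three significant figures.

Q_w ≈ 3.12 m³/d

Q_w = (V·X)/(θ_c X_r) = 245.0 × 2040 / (21.9 × 7310) = 3.122 m³/d.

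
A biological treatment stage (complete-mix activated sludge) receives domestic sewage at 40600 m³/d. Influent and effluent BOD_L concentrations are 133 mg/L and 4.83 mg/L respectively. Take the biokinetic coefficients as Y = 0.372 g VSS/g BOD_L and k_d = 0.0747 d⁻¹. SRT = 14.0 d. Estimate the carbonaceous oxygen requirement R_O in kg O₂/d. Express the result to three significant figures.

The observed yield is Y_obs = Y/(1 + k_d·θ_c) = 0.372 / (1 + 0.0747 × 14.0) = 0.372 / 2.046 = 0.1818 g VSS per g BOD_L removed.
Mass of BOD_L removed per day: Q(S₀ − S) = 40600 × 128.2 g/m³ = 5204 kg/d.
P_X = Y_obs·Q·(S₀ − S) = 0.1818 × 5204 = 946.2 kg VSS/d.
R_O = Q·ΔS − 1.42 P_X = 5204 − 1344 = 3860 kg O₂/d.

R_O ≈ 3860 kg O₂/d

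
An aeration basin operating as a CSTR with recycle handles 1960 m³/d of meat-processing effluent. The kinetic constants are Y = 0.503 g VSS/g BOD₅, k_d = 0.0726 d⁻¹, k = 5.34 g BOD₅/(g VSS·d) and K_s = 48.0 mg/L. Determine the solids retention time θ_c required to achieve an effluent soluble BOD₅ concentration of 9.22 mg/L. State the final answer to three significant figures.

Specific growth rate at S = 9.22 mg/L: μ = YkS/(K_s+S) = 0.503·5.34·9.22/(48.0+9.22) = 0.4328 d⁻¹.
θ_c = 1/(μ − k_d) = 1/(0.4328 − 0.0726) = 1/0.3602 = 2.776 d.

θ_c ≈ 2.78 d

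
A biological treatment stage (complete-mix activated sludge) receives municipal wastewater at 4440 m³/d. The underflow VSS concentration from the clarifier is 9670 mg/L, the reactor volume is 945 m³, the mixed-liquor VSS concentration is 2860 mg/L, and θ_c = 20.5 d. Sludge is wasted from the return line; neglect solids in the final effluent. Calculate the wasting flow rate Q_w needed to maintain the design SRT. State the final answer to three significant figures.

Q_w ≈ 13.6 m³/d

Q_w = (V·X)/(θ_c X_r) = 945.0 × 2860 / (20.5 × 9670) = 13.63 m³/d.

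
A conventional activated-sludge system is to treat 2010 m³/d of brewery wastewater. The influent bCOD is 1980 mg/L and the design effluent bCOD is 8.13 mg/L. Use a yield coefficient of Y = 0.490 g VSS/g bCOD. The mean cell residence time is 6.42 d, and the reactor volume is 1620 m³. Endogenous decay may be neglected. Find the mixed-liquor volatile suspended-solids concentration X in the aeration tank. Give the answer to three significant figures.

X ≈ 7700 mg/L

X = Y·Q·ΔS·θ_c / V = 0.490 × 2010 × (1980 − 8.13) × 6.42 / 1620 = 7696 mg/L.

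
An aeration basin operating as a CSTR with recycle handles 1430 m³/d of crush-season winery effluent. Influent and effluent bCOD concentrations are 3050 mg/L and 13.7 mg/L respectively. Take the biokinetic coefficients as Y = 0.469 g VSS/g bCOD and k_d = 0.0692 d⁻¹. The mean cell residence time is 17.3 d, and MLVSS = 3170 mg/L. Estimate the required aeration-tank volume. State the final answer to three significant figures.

V ≈ 5060 m³

Rearranging the biomass balance for a CMAS with decay, V = Y·Q·ΔS·θ_c / [X·(1+k_d θ_c)] = 0.469 × 1430 × (3050 − 13.7) × 17.3 / [3170 × (1 + 0.0692 × 17.3)] = 3.52×10^7 / 6965 = 5058 m³.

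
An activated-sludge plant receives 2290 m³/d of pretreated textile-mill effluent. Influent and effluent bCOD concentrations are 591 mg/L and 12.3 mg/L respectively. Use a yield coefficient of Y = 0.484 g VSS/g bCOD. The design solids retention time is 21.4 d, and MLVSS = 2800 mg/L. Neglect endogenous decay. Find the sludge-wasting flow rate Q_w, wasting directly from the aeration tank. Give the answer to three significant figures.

Q_w ≈ 229 m³/d

With k_d = 0 the design equation reduces to V = Y Q (S₀−S) θ_c / X = 0.484 × 2290 × (591 − 12.3) × 21.4 / 2800 = 4902 m³.
For wasting at MLVSS concentration, Q_w = V/θ_c = 4902/21.4 = 229.1 m³/d.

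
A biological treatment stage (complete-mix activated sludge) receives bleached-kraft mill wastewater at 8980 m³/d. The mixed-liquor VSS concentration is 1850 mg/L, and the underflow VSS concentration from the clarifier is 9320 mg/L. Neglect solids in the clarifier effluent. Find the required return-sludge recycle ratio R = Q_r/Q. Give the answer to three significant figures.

R ≈ 0.248

R = Q_r/Q = X/(X_r − X) = 1850 / (9320 − 1850) = 0.2477.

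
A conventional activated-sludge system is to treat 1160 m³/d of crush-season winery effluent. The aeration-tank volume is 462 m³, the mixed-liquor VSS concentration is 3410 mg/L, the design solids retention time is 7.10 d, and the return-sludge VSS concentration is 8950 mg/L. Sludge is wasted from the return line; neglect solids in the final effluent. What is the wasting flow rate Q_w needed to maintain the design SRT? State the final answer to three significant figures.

Wasting from the return line (neglecting effluent solids): Q_w = V·X / (θ_c·X_r) = 462.0 × 3410 / (7.10 × 8950) = 24.79 m³/d.

Q_w ≈ 24.8 m³/d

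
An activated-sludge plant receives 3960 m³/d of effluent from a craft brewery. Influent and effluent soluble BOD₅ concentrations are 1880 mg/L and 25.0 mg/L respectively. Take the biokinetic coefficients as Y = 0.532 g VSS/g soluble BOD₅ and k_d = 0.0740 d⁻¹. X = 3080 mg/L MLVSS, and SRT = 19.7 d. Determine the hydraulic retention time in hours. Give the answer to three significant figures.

τ ≈ 61.6 h

Steady-state biomass mass balance: V·X·(1 + k_d·θ_c) = Y·Q·(S₀ − S)·θ_c, so V = 0.532 × 3960 × (1880 − 25.0) × 19.7 / [3080 × (1 + 0.0740 × 19.7)] = 7.7×10^7 / 7570 = 10170 m³.
τ = V/Q = 10170/3960 = 2.568 d, or 61.64 h.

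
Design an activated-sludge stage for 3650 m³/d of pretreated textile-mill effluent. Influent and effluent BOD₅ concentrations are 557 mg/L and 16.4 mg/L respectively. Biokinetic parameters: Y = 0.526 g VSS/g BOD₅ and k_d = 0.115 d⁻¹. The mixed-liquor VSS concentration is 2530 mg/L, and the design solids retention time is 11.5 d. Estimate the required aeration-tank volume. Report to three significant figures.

V ≈ 2030 m³

From the SRT design equation V = Y Q (S₀−S) θ_c / [X (1 + k_d θ_c)] = 0.526 × 3650 × (557 − 16.4) × 11.5 / [2530 × (1 + 0.115 × 11.5)] = 1.19×10^7 / 5876 = 2031 m³.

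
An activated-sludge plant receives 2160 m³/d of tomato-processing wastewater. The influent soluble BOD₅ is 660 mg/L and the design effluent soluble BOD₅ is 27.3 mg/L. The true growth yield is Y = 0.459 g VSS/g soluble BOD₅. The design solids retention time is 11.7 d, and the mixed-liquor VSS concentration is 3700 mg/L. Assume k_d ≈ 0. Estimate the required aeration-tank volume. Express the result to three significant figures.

V·X = Y·Q·ΔS·θ_c gives V = 0.459 × 2160 × (660 − 27.3) × 11.7 / 3700 = 1984 m³.

V ≈ 1980 m³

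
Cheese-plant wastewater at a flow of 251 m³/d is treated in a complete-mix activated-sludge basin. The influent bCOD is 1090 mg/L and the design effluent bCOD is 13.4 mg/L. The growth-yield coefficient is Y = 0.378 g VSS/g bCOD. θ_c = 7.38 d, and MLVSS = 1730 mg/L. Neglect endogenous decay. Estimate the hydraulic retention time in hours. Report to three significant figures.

τ ≈ 41.7 h

Biomass mass balance (decay neglected): V·X = Y·Q·(S₀ − S)·θ_c, so V = 0.378 × 251 × (1090 − 13.4) × 7.38 / 1730 = 435.7 m³.
HRT = V/Q = 435.7 m³ / 251 m³·d⁻¹ = 1.736 d × 24 = 41.66 h.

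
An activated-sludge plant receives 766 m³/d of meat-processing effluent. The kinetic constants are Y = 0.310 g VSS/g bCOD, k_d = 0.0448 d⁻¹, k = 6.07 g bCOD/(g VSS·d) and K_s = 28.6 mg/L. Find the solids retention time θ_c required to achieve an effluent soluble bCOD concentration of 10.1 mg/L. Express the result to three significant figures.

θ_c ≈ 2.24 d

From 1/θ_c = Y·k·S/(K_s + S) − k_d: Y·k·S/(K_s+S) = 0.310 × 6.07 × 10.1 / (28.6 + 10.1) = 0.4911 d⁻¹.
Then 1/θ_c = μ − k_d = 0.4911 − 0.0448 = 0.4463 d⁻¹, giving θ_c = 2.241 d.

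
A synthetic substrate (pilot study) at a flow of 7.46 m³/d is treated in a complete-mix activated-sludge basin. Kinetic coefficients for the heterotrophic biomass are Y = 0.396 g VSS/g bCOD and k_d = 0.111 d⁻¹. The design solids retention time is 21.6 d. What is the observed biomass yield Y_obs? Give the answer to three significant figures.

Observed yield with endogenous decay: Y_obs = Y / (1 + k_d·θ_c) = 0.396 / (1 + 0.111 × 21.6) = 0.396 / 3.398 = 0.1166 g VSS/g bCOD.

Y_obs ≈ 0.117 g VSS/g bCOD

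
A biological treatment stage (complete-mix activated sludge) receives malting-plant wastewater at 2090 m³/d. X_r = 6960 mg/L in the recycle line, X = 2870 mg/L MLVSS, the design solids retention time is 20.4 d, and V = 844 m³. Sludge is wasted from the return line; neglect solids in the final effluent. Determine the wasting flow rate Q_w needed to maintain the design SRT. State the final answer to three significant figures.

Q_w ≈ 17.1 m³/d

Wasting from the return line (neglecting effluent solids): Q_w = V·X / (θ_c·X_r) = 844.0 × 2870 / (20.4 × 6960) = 17.06 m³/d.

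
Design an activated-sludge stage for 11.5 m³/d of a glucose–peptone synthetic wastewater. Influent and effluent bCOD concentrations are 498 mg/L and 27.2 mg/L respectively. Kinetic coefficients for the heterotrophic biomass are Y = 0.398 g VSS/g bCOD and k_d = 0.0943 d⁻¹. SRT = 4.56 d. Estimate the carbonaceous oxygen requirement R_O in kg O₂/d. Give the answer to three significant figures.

Y_obs = Y / (1 + k_d θ_c) = 0.398 / (1 + 0.0943 × 4.56) = 0.398 / 1.430 = 0.2783.
ΔS = 498 − 27.2 = 470.8 mg/L, so the substrate removal rate is 11.5 × 470.8/1000 = 5.414 kg bCOD/d.
Net sludge production P_X = 0.2783 × 5.414 = 1.507 kg VSS/d.
Carbonaceous O₂ demand = substrate oxidised − cell-mass equivalent = 5.414 − 1.42 × 1.507 = 3.274 kg O₂/d.

R_O ≈ 3.27 kg O₂/d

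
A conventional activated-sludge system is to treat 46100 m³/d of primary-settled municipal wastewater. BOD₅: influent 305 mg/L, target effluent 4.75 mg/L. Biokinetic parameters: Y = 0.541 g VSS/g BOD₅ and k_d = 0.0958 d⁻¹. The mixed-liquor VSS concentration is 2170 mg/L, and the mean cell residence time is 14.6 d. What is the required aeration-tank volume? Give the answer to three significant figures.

V ≈ 21000 m³

Steady-state biomass mass balance: V·X·(1 + k_d·θ_c) = Y·Q·(S₀ − S)·θ_c, so V = 0.541 × 46100 × (305 − 4.75) × 14.6 / [2170 × (1 + 0.0958 × 14.6)] = 1.09×10^8 / 5205 = 21004 m³.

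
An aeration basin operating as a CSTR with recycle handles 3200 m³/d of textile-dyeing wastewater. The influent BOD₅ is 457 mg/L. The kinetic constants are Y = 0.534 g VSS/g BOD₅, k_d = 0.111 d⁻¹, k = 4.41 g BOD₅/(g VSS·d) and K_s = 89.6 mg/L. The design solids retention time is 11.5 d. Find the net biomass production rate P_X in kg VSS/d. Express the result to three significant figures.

From the Monod/SRT balance for a CMAS, S = K_s·(1+k_d θ_c)/[θ_c·(Y k − k_d) − 1] = 89.6 × (1 + 0.111 × 11.5) / [11.5 × (0.534 × 4.41 − 0.111) − 1] = 204.0 / 24.81 = 8.223 mg/L.
Y_obs = Y / (1 + k_d θ_c) = 0.534 / (1 + 0.111 × 11.5) = 0.534 / 2.276 = 0.2346.
Q·(S₀ − S) = 3200 × (457 − 8.22) × 10⁻³ = 1436 kg/d removed.
Net biomass production P_X = Y_obs × Q·(S₀ − S) = 0.2346 × 1436 = 336.9 kg VSS/d.

P_X ≈ 337 kg VSS/d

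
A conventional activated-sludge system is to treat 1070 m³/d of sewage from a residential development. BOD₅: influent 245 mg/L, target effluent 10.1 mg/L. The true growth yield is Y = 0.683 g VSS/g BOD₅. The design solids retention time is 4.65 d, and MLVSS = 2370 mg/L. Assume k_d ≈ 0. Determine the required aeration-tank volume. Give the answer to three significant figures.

Biomass mass balance (decay neglected): V·X = Y·Q·(S₀ − S)·θ_c, so V = 0.683 × 1070 × (245 − 10.1) × 4.65 / 2370 = 336.8 m³.

V ≈ 337 m³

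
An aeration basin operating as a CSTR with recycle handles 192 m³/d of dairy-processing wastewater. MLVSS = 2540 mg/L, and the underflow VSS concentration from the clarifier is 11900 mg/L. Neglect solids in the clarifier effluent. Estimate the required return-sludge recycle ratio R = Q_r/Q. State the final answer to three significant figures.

R ≈ 0.271

Solids balance on the clarifier gives (1+R)X = R·X_r, so R = X/(X_r − X) = 2540 / (11900 − 2540) = 0.2714.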